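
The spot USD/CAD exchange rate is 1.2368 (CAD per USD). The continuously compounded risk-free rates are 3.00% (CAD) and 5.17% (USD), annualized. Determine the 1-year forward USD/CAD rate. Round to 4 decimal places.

F = S·e^((r_CAD − r_USD)T) = 1.2368 · e^((0.0300 − 0.0517) × 1)
= 1.2368 · e^-0.021700 = 1.2368 × 0.978534
F = 1.2103 CAD per USD

1.2103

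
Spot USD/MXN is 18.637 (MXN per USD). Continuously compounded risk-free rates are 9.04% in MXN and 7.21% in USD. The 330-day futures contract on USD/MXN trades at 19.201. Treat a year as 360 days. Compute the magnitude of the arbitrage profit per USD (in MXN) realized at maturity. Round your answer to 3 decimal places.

0.249 per USD (in MXN)

Fair futures: F* = S·e^(carry·T), with carry = (r_MXN − r_USD) = 0.0904 − 0.0721 = 0.0183
F* = 18.637 · e^(0.0183 × 330/360) = 18.637 · e^0.016775 = 18.637 × 1.016916 = 18.9523
Market 19.201 > fair 18.9523: forward overpriced → cash-and-carry (buy spot, short the forward).
At maturity, profit = |F_mkt − F*| = |19.201 − 18.9523| = 0.249 per USD (in MXN)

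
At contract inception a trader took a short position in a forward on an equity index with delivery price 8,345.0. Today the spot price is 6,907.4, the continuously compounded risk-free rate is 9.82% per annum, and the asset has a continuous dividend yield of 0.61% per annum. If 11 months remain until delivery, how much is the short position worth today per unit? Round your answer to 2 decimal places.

757.74

Current fair forward for the remaining 11 months: F = S·e^((r − q)·T), (r − q) = 0.0982 − 0.0061 = 0.0921
F = 6907.4 · e^(0.0921 × 11/12) = 6907.4 × 1.08809123 = 7515.8814
Value of long forward = (F − K)·e^(−rT) = (7515.8814 − 8345.0) · e^(−0.0982·11/12)
= -829.1186 × 0.91391595 = -757.74
Short position value = −(long value) = 757.74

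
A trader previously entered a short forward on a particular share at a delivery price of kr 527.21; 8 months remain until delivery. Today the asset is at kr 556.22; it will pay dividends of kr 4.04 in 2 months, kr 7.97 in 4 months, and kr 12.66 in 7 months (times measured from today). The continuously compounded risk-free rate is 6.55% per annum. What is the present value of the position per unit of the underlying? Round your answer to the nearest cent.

-kr 27.56

PV(remaining dividends) I = 4.04·e^(−0.0655·2/12) + 7.97·e^(−0.0655·4/12) + 12.66·e^(−0.0655·7/12) = 23.9794
Current forward F = (S − I)·e^(rT) = (556.22 − 23.9794)·e^(0.0655·8/12) = 532.2406 × 1.044634 = 555.9966
Value (long) = (F − K)·e^(−rT) = (555.9966 − 527.21) × 0.957273 = 27.5566
Short position value = −(long value) = -kr 27.56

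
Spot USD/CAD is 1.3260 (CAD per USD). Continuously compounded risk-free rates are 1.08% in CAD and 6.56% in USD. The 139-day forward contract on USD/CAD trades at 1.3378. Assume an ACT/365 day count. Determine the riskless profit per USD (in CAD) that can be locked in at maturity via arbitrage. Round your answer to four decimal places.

0.0392 per USD (in CAD)

Fair forward: F* = S·e^(carry·T), with carry = (r_CAD − r_USD) = 0.0108 − 0.0656 = -0.0548
F* = 1.3260 · e^(-0.0548 × 139/365) = 1.3260 · e^-0.020869 = 1.3260 × 0.979347 = 1.2986
Market 1.3378 > fair 1.2986: forward overpriced → cash-and-carry (buy spot, short the forward).
At maturity, profit = |F_mkt − F*| = |1.3378 − 1.2986| = 0.0392 per USD (in CAD)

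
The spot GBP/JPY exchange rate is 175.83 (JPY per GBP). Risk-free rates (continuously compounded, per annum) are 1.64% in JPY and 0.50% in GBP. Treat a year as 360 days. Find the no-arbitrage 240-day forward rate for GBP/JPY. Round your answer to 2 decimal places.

177.17

F = S·e^((r_JPY − r_GBP)T) = 175.83 · e^((0.0164 − 0.0050) × 240/360)
= 175.83 · e^0.007600 = 175.83 × 1.007629
F = 177.17 JPY per GBP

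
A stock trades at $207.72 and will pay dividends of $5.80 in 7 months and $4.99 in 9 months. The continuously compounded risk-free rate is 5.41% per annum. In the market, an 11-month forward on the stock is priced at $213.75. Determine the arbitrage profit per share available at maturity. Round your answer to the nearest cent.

$6.41 per share

PV(dividends) I = 5.80·e^(−0.0541·7/12) + 4.99·e^(−0.0541·9/12) = 10.4114
Fair forward F* = (S − I)·e^(rT) = (207.72 − 10.4114)·e^0.049592 = 197.3086 × 1.050842 = 207.3402
Market $213.75 > fair 207.3402: forward overpriced → cash-and-carry (borrow at r, buy the stock and collect the dividends, short the forward).
Profit at T = |F_mkt − F*| = |213.75 − 207.3402| = $6.41 per share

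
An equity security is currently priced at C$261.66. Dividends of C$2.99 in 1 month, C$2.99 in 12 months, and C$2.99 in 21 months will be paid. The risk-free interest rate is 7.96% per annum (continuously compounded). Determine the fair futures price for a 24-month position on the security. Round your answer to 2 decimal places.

C$297.04

PV(dividends) I = 2.99·e^(−0.0796·1/12) + 2.99·e^(−0.0796·12/12) + 2.99·e^(−0.0796·21/12)
I = 2.9702 + 2.7612 + 2.6012 = 8.3326
F = (S − I)·e^(rT) = (261.66 − 8.3326) · e^(0.0796·24/12)
= 253.3274 · e^0.159200 = 253.3274 × 1.172572 = C$297.04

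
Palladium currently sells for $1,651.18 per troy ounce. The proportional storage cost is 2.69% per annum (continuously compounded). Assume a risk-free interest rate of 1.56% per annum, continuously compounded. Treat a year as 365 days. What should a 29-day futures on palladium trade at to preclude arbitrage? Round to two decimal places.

$1,656.76 per troy ounce

Net carry = r + u − y = 0.0156 + 0.0269 − 0.0000 = 0.0425
F = S·e^((r+u−y)T) = 1651.18 · e^(0.0425 × 29/365) = 1651.18 · e^0.00337671
= 1651.18 × 1.00338242 = $1,656.76 per troy ounce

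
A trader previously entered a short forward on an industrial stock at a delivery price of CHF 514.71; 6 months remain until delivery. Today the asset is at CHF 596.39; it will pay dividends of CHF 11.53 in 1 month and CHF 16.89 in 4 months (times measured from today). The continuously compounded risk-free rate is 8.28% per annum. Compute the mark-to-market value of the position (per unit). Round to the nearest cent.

-CHF 74.67

PV(remaining dividends) I = 11.53·e^(−0.0828·1/12) + 16.89·e^(−0.0828·4/12) = 27.8809
Current forward F = (S − I)·e^(rT) = (596.39 − 27.8809)·e^(0.0828·6/12) = 568.5091 × 1.042269 = 592.5394
Value (long) = (F − K)·e^(−rT) = (592.5394 − 514.71) × 0.959445 = 74.6730
Short position value = −(long value) = -CHF 74.67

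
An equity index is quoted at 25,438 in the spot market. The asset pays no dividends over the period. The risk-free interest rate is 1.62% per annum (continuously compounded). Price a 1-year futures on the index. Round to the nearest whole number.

25,853

F = S·e^(rT) = 25438 · e^(0.0162 × 1)
= 25438 · e^0.016200 = 25438 × 1.016332
F = 25,853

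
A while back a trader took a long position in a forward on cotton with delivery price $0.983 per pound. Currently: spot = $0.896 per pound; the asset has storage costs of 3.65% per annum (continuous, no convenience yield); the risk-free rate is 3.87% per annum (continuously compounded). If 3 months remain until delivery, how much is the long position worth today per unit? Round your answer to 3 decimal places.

Current fair forward for the remaining 3 months: F = S·e^((r + u)·T), (r + u) = 0.0387 + 0.0365 = 0.0752
F = 0.896 · e^(0.0752 × 3/12) = 0.896 × 1.018978 = 0.9130
Value of long forward = (F − K)·e^(−rT) = (0.9130 − 0.983) · e^(−0.0387·3/12)
= -0.0700 × 0.990372 = -0.069

-$0.069 per pound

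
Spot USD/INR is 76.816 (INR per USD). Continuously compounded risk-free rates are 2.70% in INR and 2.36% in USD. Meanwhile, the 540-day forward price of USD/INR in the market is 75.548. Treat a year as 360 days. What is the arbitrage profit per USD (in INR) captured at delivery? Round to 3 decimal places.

1.661 per USD (in INR)

Fair forward: F* = S·e^(carry·T), with carry = (r_INR − r_USD) = 0.0270 − 0.0236 = 0.0034
F* = 76.816 · e^(0.0034 × 540/360) = 76.816 · e^0.005100 = 76.816 × 1.005113 = 77.2088
Market 75.548 < fair 77.2088: forward underpriced → reverse cash-and-carry (short spot, go long the forward).
At maturity, profit = |F_mkt − F*| = |75.548 − 77.2088| = 1.661 per USD (in INR)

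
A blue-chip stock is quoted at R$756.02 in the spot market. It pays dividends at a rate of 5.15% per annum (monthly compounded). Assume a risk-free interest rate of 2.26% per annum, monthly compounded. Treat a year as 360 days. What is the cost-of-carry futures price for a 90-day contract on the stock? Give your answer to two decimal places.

R$750.59

F = S · (1+r/12)^(12T) / (1+q/12)^(12T)
= 756.02 × 1.005661 / 1.012930 = 756.02 × 0.992824
F = R$750.59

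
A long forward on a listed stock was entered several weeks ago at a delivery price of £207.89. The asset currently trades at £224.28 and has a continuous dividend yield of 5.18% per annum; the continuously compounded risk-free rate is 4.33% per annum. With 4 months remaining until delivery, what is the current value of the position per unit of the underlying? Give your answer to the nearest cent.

£15.53

Current fair forward for the remaining 4 months: F = S·e^((r − q)·T), (r − q) = 0.0433 − 0.0518 = -0.0085
F = 224.28 · e^(-0.0085 × 4/12) = 224.28 × 0.997171 = 223.6455
Value of long forward = (F − K)·e^(−rT) = (223.6455 − 207.89) · e^(−0.0433·4/12)
= 15.7555 × 0.985670 = 15.53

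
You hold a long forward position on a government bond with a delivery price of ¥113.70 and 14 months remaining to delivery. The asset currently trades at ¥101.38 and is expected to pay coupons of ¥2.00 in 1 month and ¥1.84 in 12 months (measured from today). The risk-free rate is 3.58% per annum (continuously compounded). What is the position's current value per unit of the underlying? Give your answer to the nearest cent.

-¥11.44

PV(remaining coupons) I = 2.00·e^(−0.0358·1/12) + 1.84·e^(−0.0358·12/12) = 3.7693
Current forward F = (S − I)·e^(rT) = (101.38 − 3.7693)·e^(0.0358·14/12) = 97.6107 × 1.042651 = 101.7739
Value (long) = (F − K)·e^(−rT) = (101.7739 − 113.70) × 0.959094 = -11.4383
Value = -¥11.44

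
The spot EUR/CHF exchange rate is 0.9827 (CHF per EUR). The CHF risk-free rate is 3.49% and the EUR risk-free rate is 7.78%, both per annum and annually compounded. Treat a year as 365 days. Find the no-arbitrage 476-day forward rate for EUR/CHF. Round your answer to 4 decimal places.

By covered interest parity, F = S · (1+r_CHF)^T / (1+r_EUR)^T
= 0.9827 × 1.045753 / 1.102639 = 0.9827 × 0.948409
F = 0.9320 CHF per EUR

0.9320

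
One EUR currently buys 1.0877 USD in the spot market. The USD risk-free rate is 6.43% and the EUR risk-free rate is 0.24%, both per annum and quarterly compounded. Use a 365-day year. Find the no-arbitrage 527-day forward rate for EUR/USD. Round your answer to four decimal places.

By covered interest parity, F = S · (1+r_USD/4)^(4T) / (1+r_EUR/4)^(4T)
= 1.0877 × 1.096475 / 1.003470 = 1.0877 × 1.092683
F = 1.1885 USD per EUR

1.1885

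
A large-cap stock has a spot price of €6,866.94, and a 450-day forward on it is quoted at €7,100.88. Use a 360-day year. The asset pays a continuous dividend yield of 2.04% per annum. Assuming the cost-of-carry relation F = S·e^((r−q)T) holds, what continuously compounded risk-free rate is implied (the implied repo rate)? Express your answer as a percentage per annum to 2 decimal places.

From F = S·e^((r−q)T): (r − q) = ln(F/S)/T
ln(7100.88/6866.94) = ln(1.034068) = 0.033501
(r − q) = 0.033501 / (450/360) = 0.026801
r = ln(F/S)/T + q = 0.026801 + 0.0204 = 0.047201
r = 4.72%

4.72%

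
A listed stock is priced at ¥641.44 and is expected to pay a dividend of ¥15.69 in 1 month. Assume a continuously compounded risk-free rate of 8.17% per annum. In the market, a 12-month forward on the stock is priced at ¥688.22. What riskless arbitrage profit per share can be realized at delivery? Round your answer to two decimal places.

¥9.08 per share

PV(dividends) I = 15.69·e^(−0.0817·1/12) = 15.5835
Fair forward F* = (S − I)·e^(rT) = (641.44 − 15.5835)·e^0.081700 = 625.8565 × 1.085130 = 679.1357
Market ¥688.22 > fair 679.1357: forward overpriced → cash-and-carry (borrow at r, buy the stock and collect the dividends, short the forward).
Profit at T = |F_mkt − F*| = |688.22 − 679.1357| = ¥9.08 per share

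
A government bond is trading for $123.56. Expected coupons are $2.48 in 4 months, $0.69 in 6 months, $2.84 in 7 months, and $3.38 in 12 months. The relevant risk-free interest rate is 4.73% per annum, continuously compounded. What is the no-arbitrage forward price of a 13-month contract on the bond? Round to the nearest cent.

$120.48

PV(coupons) I = 2.48·e^(−0.0473·4/12) + 0.69·e^(−0.0473·6/12) + 2.84·e^(−0.0473·7/12) + 3.38·e^(−0.0473·12/12)
I = 2.4412 + 0.6739 + 2.7627 + 3.2238 = 9.1016
F = (S − I)·e^(rT) = (123.56 − 9.1016) · e^(0.0473·13/12)
= 114.4584 · e^0.051242 = 114.4584 × 1.052578 = $120.48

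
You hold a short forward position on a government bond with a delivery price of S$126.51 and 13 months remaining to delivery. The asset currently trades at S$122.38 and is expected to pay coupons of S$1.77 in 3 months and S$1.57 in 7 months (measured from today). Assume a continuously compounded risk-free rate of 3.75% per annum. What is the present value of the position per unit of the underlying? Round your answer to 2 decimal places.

PV(remaining coupons) I = 1.77·e^(−0.0375·3/12) + 1.57·e^(−0.0375·7/12) = 3.2895
Current forward F = (S − I)·e^(rT) = (122.38 − 3.2895)·e^(0.0375·13/12) = 119.0905 × 1.041461 = 124.0281
Value (long) = (F − K)·e^(−rT) = (124.0281 − 126.51) × 0.960189 = -2.3831
Short position value = −(long value) = S$2.38

S$2.38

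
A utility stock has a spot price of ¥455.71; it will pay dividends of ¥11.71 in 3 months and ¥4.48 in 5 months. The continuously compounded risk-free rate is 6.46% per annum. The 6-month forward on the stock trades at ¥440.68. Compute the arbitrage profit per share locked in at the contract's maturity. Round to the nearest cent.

¥13.58 per share

PV(dividends) I = 11.71·e^(−0.0646·3/12) + 4.48·e^(−0.0646·5/12) = 15.8834
Fair forward F* = (S − I)·e^(rT) = (455.71 − 15.8834)·e^0.032300 = 439.8266 × 1.032827 = 454.2648
Market ¥440.68 < fair 454.2648: forward underpriced → reverse cash-and-carry (short the stock, invest proceeds at r, pay the dividends, go long the forward).
Profit at T = |F_mkt − F*| = |440.68 − 454.2648| = ¥13.58 per share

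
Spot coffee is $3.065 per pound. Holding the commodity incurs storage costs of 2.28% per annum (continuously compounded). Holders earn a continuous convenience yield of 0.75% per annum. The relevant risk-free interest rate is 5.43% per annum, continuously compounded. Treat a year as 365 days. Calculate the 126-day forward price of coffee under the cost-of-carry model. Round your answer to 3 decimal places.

Net carry = r + u − y = 0.0543 + 0.0228 − 0.0075 = 0.0696
F = S·e^((r+u−y)T) = 3.065 · e^(0.0696 × 126/365) = 3.065 · e^0.024026
= 3.065 × 1.024317 = $3.140 per pound

$3.140 per pound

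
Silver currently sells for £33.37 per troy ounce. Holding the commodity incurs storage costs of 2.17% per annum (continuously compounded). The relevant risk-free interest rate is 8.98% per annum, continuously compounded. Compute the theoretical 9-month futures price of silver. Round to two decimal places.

£36.28 per troy ounce

Net carry = r + u − y = 0.0898 + 0.0217 − 0.0000 = 0.1115
F = S·e^((r+u−y)T) = 33.37 · e^(0.1115 × 9/12) = 33.37 · e^0.083625
= 33.37 × 1.087221 = £36.28 per troy ounce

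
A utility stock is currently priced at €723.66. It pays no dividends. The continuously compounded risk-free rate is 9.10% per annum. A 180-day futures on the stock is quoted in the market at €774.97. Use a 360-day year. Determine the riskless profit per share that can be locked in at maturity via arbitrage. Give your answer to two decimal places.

€17.62 per share

Fair futures: F* = S·e^(carry·T), with carry = r = 0.0910
F* = 723.66 · e^(0.0910 × 180/360) = 723.66 · e^0.045500 = 723.66 × 1.046551 = €757.3471
Market €774.97 > fair €757.3471: forward overpriced → cash-and-carry (buy spot, short the forward).
At maturity, profit = |F_mkt − F*| = |774.97 − 757.3471| = €17.62 per share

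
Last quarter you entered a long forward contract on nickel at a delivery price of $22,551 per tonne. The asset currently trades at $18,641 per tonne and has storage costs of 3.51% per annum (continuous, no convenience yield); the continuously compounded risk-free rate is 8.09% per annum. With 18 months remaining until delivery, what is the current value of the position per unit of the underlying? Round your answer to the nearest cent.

-$325.21 per tonne

Current fair forward for the remaining 18 months: F = S·e^((r + u)·T), (r + u) = 0.0809 + 0.0351 = 0.1160
F = 18641 · e^(0.1160 × 18/12) = 18641 × 1.19005557 = 22183.8259
Value of long forward = (F − K)·e^(−rT) = (22183.8259 − 22551) · e^(−0.0809·18/12)
= -367.1741 × 0.88572390 = -325.21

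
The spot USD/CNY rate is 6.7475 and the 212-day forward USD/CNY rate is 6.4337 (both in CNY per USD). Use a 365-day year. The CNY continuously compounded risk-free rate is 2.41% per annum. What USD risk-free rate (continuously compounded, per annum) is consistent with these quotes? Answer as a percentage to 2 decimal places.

F = S·e^((r_CNY − r_USD)T) ⇒ r_USD = r_CNY − ln(F/S)/T
ln(6.4337/6.7475) = -0.047622; /(212/365) = -0.081991
r_USD = 0.0241 + 0.081991 = 0.106091
r_USD = 10.61%

10.61%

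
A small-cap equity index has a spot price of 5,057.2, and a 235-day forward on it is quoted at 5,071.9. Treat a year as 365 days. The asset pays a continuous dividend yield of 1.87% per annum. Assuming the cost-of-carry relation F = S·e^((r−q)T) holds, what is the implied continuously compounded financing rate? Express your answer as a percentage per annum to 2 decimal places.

From F = S·e^((r−q)T): (r − q) = ln(F/S)/T
ln(5071.9/5057.2) = ln(1.002907) = 0.002903
(r − q) = 0.002903 / (235/365) = 0.004509
r = ln(F/S)/T + q = 0.004509 + 0.0187 = 0.023209
r = 2.32%

2.32%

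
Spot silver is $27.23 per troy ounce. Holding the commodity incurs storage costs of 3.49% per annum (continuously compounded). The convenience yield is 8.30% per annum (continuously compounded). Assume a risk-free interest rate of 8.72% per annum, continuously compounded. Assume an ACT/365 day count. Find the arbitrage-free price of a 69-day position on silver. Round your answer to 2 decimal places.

Net carry = r + u − y = 0.0872 + 0.0349 − 0.0830 = 0.0391
F = S·e^((r+u−y)T) = 27.23 · e^(0.0391 × 69/365) = 27.23 · e^0.007392
= 27.23 × 1.007419 = $27.43 per troy ounce

$27.43 per troy ounce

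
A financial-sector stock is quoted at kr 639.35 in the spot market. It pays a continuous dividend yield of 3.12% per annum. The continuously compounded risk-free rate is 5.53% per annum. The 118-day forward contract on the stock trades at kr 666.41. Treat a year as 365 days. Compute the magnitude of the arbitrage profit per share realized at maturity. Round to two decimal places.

kr 22.06 per share

Fair forward: F* = S·e^(carry·T), with carry = (r − q) = 0.0553 − 0.0312 = 0.0241
F* = 639.35 · e^(0.0241 × 118/365) = 639.35 · e^0.007791 = 639.35 × 1.007821 = kr 644.3504
Market kr 666.41 > fair kr 644.3504: forward overpriced → cash-and-carry (buy spot, short the forward).
At maturity, profit = |F_mkt − F*| = |666.41 − 644.3504| = kr 22.06 per share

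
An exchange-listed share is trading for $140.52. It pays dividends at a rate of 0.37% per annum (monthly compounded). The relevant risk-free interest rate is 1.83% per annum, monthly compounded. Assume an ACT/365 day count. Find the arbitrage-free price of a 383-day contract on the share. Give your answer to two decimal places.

$142.69

F = S · (1+r/12)^(12T) / (1+q/12)^(12T)
= 140.52 × 1.019373 / 1.003889 = 140.52 × 1.015424
F = $142.69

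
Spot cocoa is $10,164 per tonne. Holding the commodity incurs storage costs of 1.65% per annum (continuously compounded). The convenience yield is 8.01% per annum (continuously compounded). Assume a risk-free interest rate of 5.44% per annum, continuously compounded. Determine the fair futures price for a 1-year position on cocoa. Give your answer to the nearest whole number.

Net carry = r + u − y = 0.0544 + 0.0165 − 0.0801 = -0.0092
F = S·e^((r+u−y)T) = 10164 · e^(-0.0092 × 1) = 10164 · e^-0.009200
= 10164 × 0.990842 = $10,071 per tonne

$10,071 per tonne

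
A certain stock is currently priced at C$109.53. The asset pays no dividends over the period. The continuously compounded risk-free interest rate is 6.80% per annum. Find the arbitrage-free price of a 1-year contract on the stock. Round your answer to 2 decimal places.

C$117.24

F = S·e^(rT) = 109.53 · e^(0.0680 × 1)
= 109.53 · e^0.068000 = 109.53 × 1.070365
F = C$117.24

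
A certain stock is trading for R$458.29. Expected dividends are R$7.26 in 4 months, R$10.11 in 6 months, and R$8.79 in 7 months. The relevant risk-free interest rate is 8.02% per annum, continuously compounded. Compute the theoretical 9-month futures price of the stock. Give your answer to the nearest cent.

R$459.97

PV(dividends) I = 7.26·e^(−0.0802·4/12) + 10.11·e^(−0.0802·6/12) + 8.79·e^(−0.0802·7/12)
I = 7.0685 + 9.7126 + 8.3882 = 25.1693
F = (S − I)·e^(rT) = (458.29 − 25.1693) · e^(0.0802·9/12)
= 433.1207 · e^0.060150 = 433.1207 × 1.061996 = R$459.97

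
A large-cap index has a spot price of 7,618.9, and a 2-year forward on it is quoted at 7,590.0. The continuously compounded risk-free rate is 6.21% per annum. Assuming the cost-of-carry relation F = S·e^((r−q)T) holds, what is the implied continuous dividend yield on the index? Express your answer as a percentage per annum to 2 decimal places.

6.40%

From F = S·e^((r−q)T): (r − q) = ln(F/S)/T
ln(7590.0/7618.9) = ln(0.996207) = -0.003800
(r − q) = -0.003800 / (2) = -0.001900
q = r − ln(F/S)/T = 0.0621 + 0.001900 = 0.064000
q = 6.40%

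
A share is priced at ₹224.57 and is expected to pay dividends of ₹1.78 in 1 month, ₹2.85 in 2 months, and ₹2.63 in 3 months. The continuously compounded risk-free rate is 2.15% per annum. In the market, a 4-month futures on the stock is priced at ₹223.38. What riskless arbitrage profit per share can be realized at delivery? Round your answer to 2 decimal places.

PV(dividends) I = 1.78·e^(−0.0215·1/12) + 2.85·e^(−0.0215·2/12) + 2.63·e^(−0.0215·3/12) = 7.2325
Fair futures F* = (S − I)·e^(rT) = (224.57 − 7.2325)·e^0.007167 = 217.3375 × 1.007193 = 218.9008
Market ₹223.38 > fair 218.9008: forward overpriced → cash-and-carry (borrow at r, buy the stock and collect the dividends, short the forward).
Profit at T = |F_mkt − F*| = |223.38 − 218.9008| = ₹4.48 per share

₹4.48 per share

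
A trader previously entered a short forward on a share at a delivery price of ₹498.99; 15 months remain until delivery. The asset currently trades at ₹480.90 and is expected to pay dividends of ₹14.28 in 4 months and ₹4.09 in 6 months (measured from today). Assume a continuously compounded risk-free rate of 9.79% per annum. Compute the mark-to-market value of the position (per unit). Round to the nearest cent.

-₹21.67

PV(remaining dividends) I = 14.28·e^(−0.0979·4/12) + 4.09·e^(−0.0979·6/12) = 17.7161
Current forward F = (S − I)·e^(rT) = (480.90 − 17.7161)·e^(0.0979·15/12) = 463.1839 × 1.130178 = 523.4803
Value (long) = (F − K)·e^(−rT) = (523.4803 − 498.99) × 0.884817 = 21.6694
Short position value = −(long value) = -₹21.67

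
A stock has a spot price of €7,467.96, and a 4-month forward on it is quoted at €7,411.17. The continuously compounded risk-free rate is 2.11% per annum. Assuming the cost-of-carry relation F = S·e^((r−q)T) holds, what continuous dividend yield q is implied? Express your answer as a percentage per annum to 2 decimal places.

From F = S·e^((r−q)T): (r − q) = ln(F/S)/T
ln(7411.17/7467.96) = ln(0.992396) = -0.007633
(r − q) = -0.007633 / (4/12) = -0.022899
q = r − ln(F/S)/T = 0.0211 + 0.022899 = 0.043999
q = 4.40%

4.40%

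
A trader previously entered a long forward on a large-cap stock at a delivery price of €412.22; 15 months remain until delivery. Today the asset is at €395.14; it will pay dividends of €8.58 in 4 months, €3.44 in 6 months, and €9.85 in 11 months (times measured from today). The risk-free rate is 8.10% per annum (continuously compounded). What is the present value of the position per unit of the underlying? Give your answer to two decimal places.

€1.81

PV(remaining dividends) I = 8.58·e^(−0.0810·4/12) + 3.44·e^(−0.0810·6/12) + 9.85·e^(−0.0810·11/12) = 20.8000
Current forward F = (S − I)·e^(rT) = (395.14 − 20.8000)·e^(0.0810·15/12) = 374.3400 × 1.106553 = 414.2271
Value (long) = (F − K)·e^(−rT) = (414.2271 − 412.22) × 0.903707 = 1.8138
Value = €1.81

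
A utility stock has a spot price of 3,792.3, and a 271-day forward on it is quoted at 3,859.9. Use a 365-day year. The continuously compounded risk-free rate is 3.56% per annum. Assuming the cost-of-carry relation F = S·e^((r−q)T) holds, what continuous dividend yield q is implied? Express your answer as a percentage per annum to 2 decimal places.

1.18%

From F = S·e^((r−q)T): (r − q) = ln(F/S)/T
ln(3859.9/3792.3) = ln(1.017826) = 0.017669
(r − q) = 0.017669 / (271/365) = 0.023798
q = r − ln(F/S)/T = 0.0356 − 0.023798 = 0.011802
q = 1.18%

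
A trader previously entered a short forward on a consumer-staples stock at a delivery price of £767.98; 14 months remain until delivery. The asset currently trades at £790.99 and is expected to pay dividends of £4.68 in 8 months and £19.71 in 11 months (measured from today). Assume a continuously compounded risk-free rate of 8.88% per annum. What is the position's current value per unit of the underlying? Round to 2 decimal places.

-£76.01

PV(remaining dividends) I = 4.68·e^(−0.0888·8/12) + 19.71·e^(−0.0888·11/12) = 22.5802
Current forward F = (S − I)·e^(rT) = (790.99 − 22.5802)·e^(0.0888·14/12) = 768.4098 × 1.109157 = 852.2871
Value (long) = (F − K)·e^(−rT) = (852.2871 − 767.98) × 0.901586 = 76.0101
Short position value = −(long value) = -£76.01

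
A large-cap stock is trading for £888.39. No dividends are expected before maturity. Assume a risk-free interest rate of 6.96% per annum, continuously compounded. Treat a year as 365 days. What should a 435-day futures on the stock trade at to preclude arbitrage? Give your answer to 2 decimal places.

F = S·e^(rT) = 888.39 · e^(0.0696 × 435/365)
= 888.39 · e^0.082948 = 888.39 × 1.086485
F = £965.22

£965.22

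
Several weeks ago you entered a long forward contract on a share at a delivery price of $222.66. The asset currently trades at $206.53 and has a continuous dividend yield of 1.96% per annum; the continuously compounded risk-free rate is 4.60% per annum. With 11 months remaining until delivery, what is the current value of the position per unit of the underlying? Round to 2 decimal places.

-$10.61

Current fair forward for the remaining 11 months: F = S·e^((r − q)·T), (r − q) = 0.0460 − 0.0196 = 0.0264
F = 206.53 · e^(0.0264 × 11/12) = 206.53 × 1.024495 = 211.5890
Value of long forward = (F − K)·e^(−rT) = (211.5890 − 222.66) · e^(−0.0460·11/12)
= -11.0710 × 0.958710 = -10.61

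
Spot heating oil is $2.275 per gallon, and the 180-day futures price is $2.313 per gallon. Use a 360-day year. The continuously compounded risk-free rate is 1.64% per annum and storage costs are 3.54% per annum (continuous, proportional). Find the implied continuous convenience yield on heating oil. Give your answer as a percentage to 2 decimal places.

F = S·e^((r+u−y)T) ⇒ (r+u−y) = ln(F/S)/T
ln(2.313/2.275) = 0.016565; /T ⇒ 0.033130
y = r + u − ln(F/S)/T = 0.0164 + 0.0354 − 0.033130 = 0.018670
y = 1.87%

1.87%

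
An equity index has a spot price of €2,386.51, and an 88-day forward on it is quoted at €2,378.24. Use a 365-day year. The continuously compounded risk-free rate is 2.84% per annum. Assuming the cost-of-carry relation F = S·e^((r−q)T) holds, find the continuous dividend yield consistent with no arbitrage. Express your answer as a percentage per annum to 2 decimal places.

4.28%

From F = S·e^((r−q)T): (r − q) = ln(F/S)/T
ln(2378.24/2386.51) = ln(0.996535) = -0.003471
(r − q) = -0.003471 / (88/365) = -0.014397
q = r − ln(F/S)/T = 0.0284 + 0.014397 = 0.042797
q = 4.28%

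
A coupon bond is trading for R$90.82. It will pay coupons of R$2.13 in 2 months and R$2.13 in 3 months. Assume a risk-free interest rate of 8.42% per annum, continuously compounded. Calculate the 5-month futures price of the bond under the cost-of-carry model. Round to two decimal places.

PV(coupons) I = 2.13·e^(−0.0842·2/12) + 2.13·e^(−0.0842·3/12)
I = 2.1003 + 2.0856 = 4.1859
F = (S − I)·e^(rT) = (90.82 − 4.1859) · e^(0.0842·5/12)
= 86.6341 · e^0.035083 = 86.6341 × 1.035706 = R$89.73

R$89.73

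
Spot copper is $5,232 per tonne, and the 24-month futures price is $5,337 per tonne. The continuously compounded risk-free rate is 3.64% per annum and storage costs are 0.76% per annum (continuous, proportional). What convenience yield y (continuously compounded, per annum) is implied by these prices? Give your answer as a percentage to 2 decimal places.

3.41%

F = S·e^((r+u−y)T) ⇒ (r+u−y) = ln(F/S)/T
ln(5337/5232) = 0.019870; /T ⇒ 0.009935
y = r + u − ln(F/S)/T = 0.0364 + 0.0076 − 0.009935 = 0.034065
y = 3.41%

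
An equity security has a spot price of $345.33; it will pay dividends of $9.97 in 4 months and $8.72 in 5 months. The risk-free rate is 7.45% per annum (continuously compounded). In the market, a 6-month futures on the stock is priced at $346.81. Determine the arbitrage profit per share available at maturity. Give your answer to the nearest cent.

$7.24 per share

PV(dividends) I = 9.97·e^(−0.0745·4/12) + 8.72·e^(−0.0745·5/12) = 18.1789
Fair futures F* = (S − I)·e^(rT) = (345.33 − 18.1789)·e^0.037250 = 327.1511 × 1.037952 = 339.5671
Market $346.81 > fair 339.5671: forward overpriced → cash-and-carry (borrow at r, buy the stock and collect the dividends, short the forward).
Profit at T = |F_mkt − F*| = |346.81 − 339.5671| = $7.24 per share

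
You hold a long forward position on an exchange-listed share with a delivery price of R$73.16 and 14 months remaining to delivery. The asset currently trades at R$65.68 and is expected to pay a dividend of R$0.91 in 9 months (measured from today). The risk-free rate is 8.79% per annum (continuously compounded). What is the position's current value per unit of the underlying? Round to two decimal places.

PV(remaining dividends) I = 0.91·e^(−0.0879·9/12) = 0.8519
Current forward F = (S − I)·e^(rT) = (65.68 − 0.8519)·e^(0.0879·14/12) = 64.8281 × 1.107993 = 71.8291
Value (long) = (F − K)·e^(−rT) = (71.8291 − 73.16) × 0.902533 = -1.2012
Value = -R$1.20

-R$1.20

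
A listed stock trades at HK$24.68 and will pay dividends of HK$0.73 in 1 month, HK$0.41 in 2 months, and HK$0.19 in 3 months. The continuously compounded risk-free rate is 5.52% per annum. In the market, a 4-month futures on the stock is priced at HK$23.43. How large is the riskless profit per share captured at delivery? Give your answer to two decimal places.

PV(dividends) I = 0.73·e^(−0.0552·1/12) + 0.41·e^(−0.0552·2/12) + 0.19·e^(−0.0552·3/12) = 1.3203
Fair futures F* = (S − I)·e^(rT) = (24.68 − 1.3203)·e^0.018400 = 23.3597 × 1.018570 = 23.7935
Market HK$23.43 < fair 23.7935: forward underpriced → reverse cash-and-carry (short the stock, invest proceeds at r, pay the dividends, go long the forward).
Profit at T = |F_mkt − F*| = |23.43 − 23.7935| = HK$0.36 per share

HK$0.36 per share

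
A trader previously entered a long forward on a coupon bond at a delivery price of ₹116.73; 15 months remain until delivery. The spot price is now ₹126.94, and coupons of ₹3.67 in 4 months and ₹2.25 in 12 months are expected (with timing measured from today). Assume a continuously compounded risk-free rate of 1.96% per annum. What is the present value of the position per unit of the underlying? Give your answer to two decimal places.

₹7.18

PV(remaining coupons) I = 3.67·e^(−0.0196·4/12) + 2.25·e^(−0.0196·12/12) = 5.8524
Current forward F = (S − I)·e^(rT) = (126.94 − 5.8524)·e^(0.0196·15/12) = 121.0876 × 1.024803 = 124.0909
Value (long) = (F − K)·e^(−rT) = (124.0909 − 116.73) × 0.975798 = 7.1828
Value = ₹7.18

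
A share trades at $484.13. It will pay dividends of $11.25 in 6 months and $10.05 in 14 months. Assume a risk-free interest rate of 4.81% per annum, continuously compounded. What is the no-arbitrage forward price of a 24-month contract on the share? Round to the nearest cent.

$510.46

PV(dividends) I = 11.25·e^(−0.0481·6/12) + 10.05·e^(−0.0481·14/12)
I = 10.9827 + 9.5016 = 20.4843
F = (S − I)·e^(rT) = (484.13 − 20.4843) · e^(0.0481·24/12)
= 463.6457 · e^0.096200 = 463.6457 × 1.100979 = $510.46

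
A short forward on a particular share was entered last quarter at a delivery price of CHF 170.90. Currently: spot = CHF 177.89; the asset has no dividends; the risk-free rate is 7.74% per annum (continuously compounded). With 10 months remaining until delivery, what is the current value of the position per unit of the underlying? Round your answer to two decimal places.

Current fair forward for the remaining 10 months: F = S·e^(r·T), r = 0.0774
F = 177.89 · e^(0.0774 × 10/12) = 177.89 × 1.066626 = 189.7421
Value of long forward = (F − K)·e^(−rT) = (189.7421 − 170.90) · e^(−0.0774·10/12)
= 18.8421 × 0.937536 = 17.67
Short position value = −(long value) = -CHF 17.67

-CHF 17.67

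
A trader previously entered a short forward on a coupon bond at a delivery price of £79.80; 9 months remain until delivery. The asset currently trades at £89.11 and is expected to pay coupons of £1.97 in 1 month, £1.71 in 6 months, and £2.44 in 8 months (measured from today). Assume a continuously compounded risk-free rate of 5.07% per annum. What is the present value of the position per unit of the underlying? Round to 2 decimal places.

-£6.30

PV(remaining coupons) I = 1.97·e^(−0.0507·1/12) + 1.71·e^(−0.0507·6/12) + 2.44·e^(−0.0507·8/12) = 5.9878
Current forward F = (S − I)·e^(rT) = (89.11 − 5.9878)·e^(0.0507·9/12) = 83.1222 × 1.038757 = 86.3438
Value (long) = (F − K)·e^(−rT) = (86.3438 − 79.80) × 0.962689 = 6.2996
Short position value = −(long value) = -£6.30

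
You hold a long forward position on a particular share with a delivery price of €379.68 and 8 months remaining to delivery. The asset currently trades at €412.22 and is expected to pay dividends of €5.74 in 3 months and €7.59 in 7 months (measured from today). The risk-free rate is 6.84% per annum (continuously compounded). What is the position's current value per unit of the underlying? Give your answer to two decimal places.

€36.53

PV(remaining dividends) I = 5.74·e^(−0.0684·3/12) + 7.59·e^(−0.0684·7/12) = 12.9358
Current forward F = (S − I)·e^(rT) = (412.22 − 12.9358)·e^(0.0684·8/12) = 399.2842 × 1.046656 = 417.9132
Value (long) = (F − K)·e^(−rT) = (417.9132 − 379.68) × 0.955424 = 36.5289
Value = €36.53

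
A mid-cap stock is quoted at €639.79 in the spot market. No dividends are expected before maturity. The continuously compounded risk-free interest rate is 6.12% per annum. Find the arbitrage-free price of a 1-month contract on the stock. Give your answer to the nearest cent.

F = S·e^(rT) = 639.79 · e^(0.0612 × 1/12)
= 639.79 · e^0.005100 = 639.79 × 1.005113
F = €643.06

€643.06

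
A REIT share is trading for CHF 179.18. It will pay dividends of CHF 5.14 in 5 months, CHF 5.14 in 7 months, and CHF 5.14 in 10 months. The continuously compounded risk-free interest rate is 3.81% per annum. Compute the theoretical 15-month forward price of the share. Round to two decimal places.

PV(dividends) I = 5.14·e^(−0.0381·5/12) + 5.14·e^(−0.0381·7/12) + 5.14·e^(−0.0381·10/12)
I = 5.0590 + 5.0270 + 4.9794 = 15.0654
F = (S − I)·e^(rT) = (179.18 − 15.0654) · e^(0.0381·15/12)
= 164.1146 · e^0.047625 = 164.1146 × 1.048777 = CHF 172.12

CHF 172.12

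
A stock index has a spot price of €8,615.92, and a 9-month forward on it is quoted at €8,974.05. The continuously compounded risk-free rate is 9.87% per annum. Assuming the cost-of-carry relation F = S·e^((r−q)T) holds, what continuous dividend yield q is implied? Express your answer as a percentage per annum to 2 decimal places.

From F = S·e^((r−q)T): (r − q) = ln(F/S)/T
ln(8974.05/8615.92) = ln(1.041566) = 0.040725
(r − q) = 0.040725 / (9/12) = 0.054300
q = r − ln(F/S)/T = 0.0987 − 0.054300 = 0.044400
q = 4.44%

4.44%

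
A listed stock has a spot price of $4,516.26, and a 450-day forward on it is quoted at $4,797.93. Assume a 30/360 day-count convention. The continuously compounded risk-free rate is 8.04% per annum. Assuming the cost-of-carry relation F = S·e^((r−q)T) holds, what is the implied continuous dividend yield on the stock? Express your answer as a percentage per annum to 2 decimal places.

3.20%

From F = S·e^((r−q)T): (r − q) = ln(F/S)/T
ln(4797.93/4516.26) = ln(1.062368) = 0.060500
(r − q) = 0.060500 / (450/360) = 0.048400
q = r − ln(F/S)/T = 0.0804 − 0.048400 = 0.032000
q = 3.20%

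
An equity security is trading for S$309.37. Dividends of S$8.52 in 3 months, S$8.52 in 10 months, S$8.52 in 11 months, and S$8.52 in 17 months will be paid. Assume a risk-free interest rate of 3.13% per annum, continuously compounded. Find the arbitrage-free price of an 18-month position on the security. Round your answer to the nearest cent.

PV(dividends) I = 8.52·e^(−0.0313·3/12) + 8.52·e^(−0.0313·10/12) + 8.52·e^(−0.0313·11/12) + 8.52·e^(−0.0313·17/12)
I = 8.4536 + 8.3006 + 8.2790 + 8.1505 = 33.1837
F = (S − I)·e^(rT) = (309.37 − 33.1837) · e^(0.0313·18/12)
= 276.1863 · e^0.046950 = 276.1863 × 1.048070 = S$289.46

S$289.46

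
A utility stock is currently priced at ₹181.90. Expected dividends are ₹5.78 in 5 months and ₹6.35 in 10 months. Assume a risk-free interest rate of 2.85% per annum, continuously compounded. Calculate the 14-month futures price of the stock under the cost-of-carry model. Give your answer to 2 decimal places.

₹175.73

PV(dividends) I = 5.78·e^(−0.0285·5/12) + 6.35·e^(−0.0285·10/12)
I = 5.7118 + 6.2010 = 11.9128
F = (S − I)·e^(rT) = (181.90 − 11.9128) · e^(0.0285·14/12)
= 169.9872 · e^0.033250 = 169.9872 × 1.033809 = ₹175.73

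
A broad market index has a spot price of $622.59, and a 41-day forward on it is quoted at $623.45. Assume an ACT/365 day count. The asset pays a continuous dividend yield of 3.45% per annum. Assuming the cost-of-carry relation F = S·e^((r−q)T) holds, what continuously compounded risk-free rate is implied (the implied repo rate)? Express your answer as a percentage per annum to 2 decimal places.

4.68%

From F = S·e^((r−q)T): (r − q) = ln(F/S)/T
ln(623.45/622.59) = ln(1.001381) = 0.001380
(r − q) = 0.001380 / (41/365) = 0.012285
r = ln(F/S)/T + q = 0.012285 + 0.0345 = 0.046785
r = 4.68%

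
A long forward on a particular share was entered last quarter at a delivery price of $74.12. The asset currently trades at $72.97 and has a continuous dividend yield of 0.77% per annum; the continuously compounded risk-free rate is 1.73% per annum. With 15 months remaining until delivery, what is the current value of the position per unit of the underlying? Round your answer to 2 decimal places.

Current fair forward for the remaining 15 months: F = S·e^((r − q)·T), (r − q) = 0.0173 − 0.0077 = 0.0096
F = 72.97 · e^(0.0096 × 15/12) = 72.97 × 1.012072 = 73.8509
Value of long forward = (F − K)·e^(−rT) = (73.8509 − 74.12) · e^(−0.0173·15/12)
= -0.2691 × 0.978607 = -0.26

-$0.26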